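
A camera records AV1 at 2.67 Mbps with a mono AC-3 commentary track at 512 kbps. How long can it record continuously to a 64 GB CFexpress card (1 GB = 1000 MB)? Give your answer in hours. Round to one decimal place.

Audio: 512 kbps = 0.512 Mbps.
Total bitrate: 2.67 + 0.512 = 3.182 Mbps.
Capacity: 64 GB = 512,000 Mb.
Recording time: 512,000 / 3.182 = 160,905 s ≈ 44.7 hours.

44.7 hours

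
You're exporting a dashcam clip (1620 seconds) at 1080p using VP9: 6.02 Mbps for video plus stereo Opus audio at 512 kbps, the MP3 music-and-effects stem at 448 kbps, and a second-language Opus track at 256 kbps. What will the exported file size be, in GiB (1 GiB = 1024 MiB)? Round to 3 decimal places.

Audio total: 512 + 448 + 256 = 1216 kbps = 1.216 Mbps.
Total bitrate: 6.02 + 1.216 = 7.236 Mbps.
Stream data: 7.236 Mbps × 1620 s = 11722.3 Mb.
11,722 Mb = 1,465,290,000 bytes ÷ 1,073,741,824 = 1.365 GiB.

1.365 GiB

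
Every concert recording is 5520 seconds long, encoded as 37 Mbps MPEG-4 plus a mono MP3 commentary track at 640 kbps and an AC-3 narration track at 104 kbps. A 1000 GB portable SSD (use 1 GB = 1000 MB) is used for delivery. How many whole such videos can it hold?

Audio total: 640 + 104 = 744 kbps = 0.744 Mbps.
Total bitrate: 37.744 Mbps.
Per item: 37.744 Mbps × 5520 s = 208,347 Mb = 26,043 MB.
Capacity: 1000 GB = 8,000,000 Mb; 38.40 items → 38 complete.

38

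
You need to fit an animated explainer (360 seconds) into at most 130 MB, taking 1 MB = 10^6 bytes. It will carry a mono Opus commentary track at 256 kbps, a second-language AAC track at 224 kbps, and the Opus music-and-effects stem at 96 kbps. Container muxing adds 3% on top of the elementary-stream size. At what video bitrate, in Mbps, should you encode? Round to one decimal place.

2.2 Mbps

Budget: 130 MB = 1040.0 Mb.
Stream payload after overhead: 1040.0 / 1.03 = 1009.7 Mb.
Total bitrate budget: 1009.7 Mb / 360 s = 2.805 Mbps.
Audio total: 256 + 224 + 96 = 576 kbps = 0.576 Mbps.
Video: 2.805 − 0.576 = 2.229 Mbps.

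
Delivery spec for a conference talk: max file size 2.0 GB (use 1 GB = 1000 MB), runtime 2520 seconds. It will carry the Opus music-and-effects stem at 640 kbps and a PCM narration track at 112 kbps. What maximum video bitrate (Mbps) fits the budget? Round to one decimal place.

5.6 Mbps

Budget: 2.0 GB = 16000.0 Mb.
Total bitrate budget: 16000.0 Mb / 2520 s = 6.349 Mbps.
Audio total: 640 + 112 = 752 kbps = 0.752 Mbps.
Video: 6.349 − 0.752 = 5.597 Mbps.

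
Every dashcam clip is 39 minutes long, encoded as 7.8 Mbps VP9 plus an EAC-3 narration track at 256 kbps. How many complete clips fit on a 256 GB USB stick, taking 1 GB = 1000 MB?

108

39 min = 2340 s
Audio: 256 kbps = 0.256 Mbps.
Total bitrate: 8.056 Mbps.
Per item: 8.056 Mbps × 2340 s = 18,851 Mb = 2,356 MB.
Capacity: 256 GB = 2,048,000 Mb; 108.64 items → 108 complete.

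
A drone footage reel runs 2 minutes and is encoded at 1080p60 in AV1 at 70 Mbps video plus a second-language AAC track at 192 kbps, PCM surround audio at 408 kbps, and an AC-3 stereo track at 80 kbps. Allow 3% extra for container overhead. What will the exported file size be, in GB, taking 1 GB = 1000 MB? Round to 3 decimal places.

1.092 GB

2 min = 120 s
Audio total: 192 + 408 + 80 = 680 kbps = 0.680 Mbps.
Total bitrate: 70 + 0.680 = 70.680 Mbps.
Stream data: 70.680 Mbps × 120 s = 8481.6 Mb.
With 3% container overhead: ×1.03.
8,736 Mb ÷ 8 = 1,092 MB → 1.092 GB.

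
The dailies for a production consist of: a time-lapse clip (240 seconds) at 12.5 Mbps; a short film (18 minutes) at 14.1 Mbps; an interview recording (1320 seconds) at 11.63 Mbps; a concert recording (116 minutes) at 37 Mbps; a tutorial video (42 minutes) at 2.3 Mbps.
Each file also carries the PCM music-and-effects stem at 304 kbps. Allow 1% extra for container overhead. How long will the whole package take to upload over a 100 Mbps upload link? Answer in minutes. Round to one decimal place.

50.6 minutes

Audio: 304 kbps = 0.304 Mbps.
time-lapse clip: 12.804 Mbps × 240 s × 1.01 = 3103.7 Mb
short film: 14.404 Mbps × 1080 s × 1.01 = 15711.9 Mb
interview recording: 11.934 Mbps × 1320 s × 1.01 = 15910.4 Mb
concert recording: 37.304 Mbps × 6960 s × 1.01 = 262232.2 Mb
tutorial video: 2.604 Mbps × 2520 s × 1.01 = 6627.7 Mb
Total: 303585.9 Mb = 37948.2 MB.
At 100 Mbps: 303585.9 / 100 = 3036 s ≈ 50.6 minutes.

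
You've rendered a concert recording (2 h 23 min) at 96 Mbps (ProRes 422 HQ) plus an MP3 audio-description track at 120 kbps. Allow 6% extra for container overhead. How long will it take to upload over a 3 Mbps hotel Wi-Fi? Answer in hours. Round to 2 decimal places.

80.94 hours

2 h 23 min = 143 min = 8580 s
Audio: 120 kbps = 0.120 Mbps.
Total bitrate: 96.120 Mbps.
File: 96.120 Mbps × 8580 s = 824709.6 Mb.
With 6% container overhead: ×1.06. → 874192.2 Mb.
At 3 Mbps: 874192.2 / 3 = 291397.4 s ≈ 80.9 hours.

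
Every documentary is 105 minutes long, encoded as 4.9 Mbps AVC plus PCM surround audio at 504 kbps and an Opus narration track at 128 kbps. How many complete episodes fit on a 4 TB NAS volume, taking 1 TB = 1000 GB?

105 min = 6300 s
Audio total: 504 + 128 = 632 kbps = 0.632 Mbps.
Total bitrate: 5.532 Mbps.
Per item: 5.532 Mbps × 6300 s = 34,852 Mb = 4,356 MB.
Capacity: 4 TB = 32,000,000 Mb; 918.18 items → 918 complete.

918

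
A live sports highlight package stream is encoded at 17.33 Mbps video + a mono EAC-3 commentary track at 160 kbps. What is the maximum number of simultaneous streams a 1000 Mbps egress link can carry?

Audio: 160 kbps = 0.160 Mbps.
Per-viewer media rate: 17.490 Mbps.
1000 Mbps = 1,000 Mbps; 1,000 / 17.490 = 57.18 → 57 viewers.

57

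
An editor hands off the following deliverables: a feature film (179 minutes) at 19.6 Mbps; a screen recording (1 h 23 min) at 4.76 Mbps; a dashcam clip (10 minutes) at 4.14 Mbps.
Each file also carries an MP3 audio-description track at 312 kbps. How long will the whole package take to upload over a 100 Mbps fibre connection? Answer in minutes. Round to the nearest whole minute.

Audio: 312 kbps = 0.312 Mbps.
feature film: 19.912 Mbps × 10740 s = 213854.9 Mb
screen recording: 5.072 Mbps × 4980 s = 25258.6 Mb
dashcam clip: 4.452 Mbps × 600 s = 2671.2 Mb
Total: 241784.6 Mb = 30223.1 MB.
At 100 Mbps: 241784.6 / 100 = 2418 s ≈ 40.3 minutes.

40 minutes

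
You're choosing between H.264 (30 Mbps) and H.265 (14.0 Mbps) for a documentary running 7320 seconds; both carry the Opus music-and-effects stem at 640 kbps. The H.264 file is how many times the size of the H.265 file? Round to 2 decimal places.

Audio: 640 kbps = 0.640 Mbps.
H.264: 30.640 Mbps × 7320 s = 224284.8 Mb = 26.110 GiB.
H.265: 14.640 Mbps × 7320 s = 107164.8 Mb = 12.476 GiB.
Ratio: 26.110 / 12.476 = 2.093.

2.09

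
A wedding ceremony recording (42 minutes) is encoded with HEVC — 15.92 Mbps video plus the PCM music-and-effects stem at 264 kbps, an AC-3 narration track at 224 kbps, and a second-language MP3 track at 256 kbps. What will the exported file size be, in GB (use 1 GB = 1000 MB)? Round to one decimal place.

5.2 GB

42 min = 2520 s
Audio total: 264 + 224 + 256 = 744 kbps = 0.744 Mbps.
Total bitrate: 15.92 + 0.744 = 16.664 Mbps.
Stream data: 16.664 Mbps × 2520 s = 41993.3 Mb.
41,993 Mb ÷ 8 = 5,249 MB → 5.249 GB.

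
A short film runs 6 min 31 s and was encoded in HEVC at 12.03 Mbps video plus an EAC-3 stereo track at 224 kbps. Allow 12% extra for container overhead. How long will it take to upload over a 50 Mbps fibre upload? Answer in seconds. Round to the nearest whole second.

107 seconds

6 min 31 s = 391 s
Audio: 224 kbps = 0.224 Mbps.
Total bitrate: 12.254 Mbps.
File: 12.254 Mbps × 391 s = 4791.3 Mb.
With 12% container overhead: ×1.12. → 5366.3 Mb.
At 50 Mbps: 5366.3 / 50 = 107.3 s ≈ 107 seconds.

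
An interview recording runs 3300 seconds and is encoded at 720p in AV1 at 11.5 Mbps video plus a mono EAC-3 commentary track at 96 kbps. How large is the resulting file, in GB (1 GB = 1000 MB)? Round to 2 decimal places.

4.78 GB

Audio: 96 kbps = 0.096 Mbps.
Total bitrate: 11.5 + 0.096 = 11.596 Mbps.
Stream data: 11.596 Mbps × 3300 s = 38266.8 Mb.
38,267 Mb ÷ 8 = 4,783 MB → 4.783 GB.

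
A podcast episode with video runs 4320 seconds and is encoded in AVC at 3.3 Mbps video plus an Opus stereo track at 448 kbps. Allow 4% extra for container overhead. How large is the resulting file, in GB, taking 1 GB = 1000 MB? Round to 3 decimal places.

Audio: 448 kbps = 0.448 Mbps.
Total bitrate: 3.3 + 0.448 = 3.748 Mbps.
Stream data: 3.748 Mbps × 4320 s = 16191.4 Mb.
With 4% container overhead: ×1.04.
16,839 Mb ÷ 8 = 2,105 MB → 2.105 GB.

2.105 GB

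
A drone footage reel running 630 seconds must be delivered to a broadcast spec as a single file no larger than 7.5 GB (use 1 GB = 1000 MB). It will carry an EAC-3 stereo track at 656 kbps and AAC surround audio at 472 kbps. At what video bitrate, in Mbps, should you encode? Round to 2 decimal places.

Budget: 7.5 GB = 60000.0 Mb.
Total bitrate budget: 60000.0 Mb / 630 s = 95.238 Mbps.
Audio total: 656 + 472 = 1128 kbps = 1.128 Mbps.
Video: 95.238 − 1.128 = 94.110 Mbps.

94.11 Mbps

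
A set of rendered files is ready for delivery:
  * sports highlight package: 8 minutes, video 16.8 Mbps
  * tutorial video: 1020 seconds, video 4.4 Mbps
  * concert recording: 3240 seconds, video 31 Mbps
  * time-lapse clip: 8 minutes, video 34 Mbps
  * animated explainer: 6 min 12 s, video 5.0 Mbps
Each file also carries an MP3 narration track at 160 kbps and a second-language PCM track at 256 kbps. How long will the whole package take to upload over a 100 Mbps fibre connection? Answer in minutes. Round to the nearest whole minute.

22 minutes

Audio total: 160 + 256 = 416 kbps = 0.416 Mbps.
sports highlight package: 17.216 Mbps × 480 s = 8263.7 Mb
tutorial video: 4.816 Mbps × 1020 s = 4912.3 Mb
concert recording: 31.416 Mbps × 3240 s = 101787.8 Mb
time-lapse clip: 34.416 Mbps × 480 s = 16519.7 Mb
animated explainer: 5.416 Mbps × 372 s = 2014.8 Mb
Total: 133498.3 Mb = 16687.3 MB.
At 100 Mbps: 133498.3 / 100 = 1335 s ≈ 22.2 minutes.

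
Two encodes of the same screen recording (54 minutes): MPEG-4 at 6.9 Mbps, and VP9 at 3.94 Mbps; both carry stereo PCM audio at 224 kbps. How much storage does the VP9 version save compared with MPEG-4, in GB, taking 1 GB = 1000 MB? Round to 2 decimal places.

1.20 GB

54 min = 3240 s
Audio: 224 kbps = 0.224 Mbps.
MPEG-4: 7.124 Mbps × 3240 s = 23081.8 Mb = 2.885 GB.
VP9: 4.164 Mbps × 3240 s = 13491.4 Mb = 1.686 GB.
Saving: 2.885 − 1.686 = 1.199 GB.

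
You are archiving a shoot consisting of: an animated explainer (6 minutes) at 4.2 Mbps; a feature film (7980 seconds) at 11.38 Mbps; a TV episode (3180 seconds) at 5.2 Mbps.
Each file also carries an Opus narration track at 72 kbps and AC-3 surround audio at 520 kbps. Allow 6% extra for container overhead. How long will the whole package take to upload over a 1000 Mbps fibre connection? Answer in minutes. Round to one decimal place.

2.0 minutes

Audio total: 72 + 520 = 592 kbps = 0.592 Mbps.
animated explainer: 4.792 Mbps × 360 s × 1.06 = 1828.6 Mb
feature film: 11.972 Mbps × 7980 s × 1.06 = 101268.8 Mb
TV episode: 5.792 Mbps × 3180 s × 1.06 = 19523.7 Mb
Total: 122621.1 Mb = 15327.6 MB.
At 1000 Mbps: 122621.1 / 1000 = 123 s ≈ 2.04 minutes.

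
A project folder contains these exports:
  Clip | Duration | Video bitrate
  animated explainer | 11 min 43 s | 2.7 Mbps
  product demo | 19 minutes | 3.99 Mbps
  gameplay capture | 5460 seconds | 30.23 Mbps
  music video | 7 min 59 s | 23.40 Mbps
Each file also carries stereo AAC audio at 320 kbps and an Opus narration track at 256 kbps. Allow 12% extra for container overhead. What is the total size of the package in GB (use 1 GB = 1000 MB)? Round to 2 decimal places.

26.21 GB

Audio total: 320 + 256 = 576 kbps = 0.576 Mbps.
animated explainer: 3.276 Mbps × 703 s × 1.12 = 2579.4 Mb
product demo: 4.566 Mbps × 1140 s × 1.12 = 5829.9 Mb
gameplay capture: 30.806 Mbps × 5460 s × 1.12 = 188384.9 Mb
music video: 23.976 Mbps × 479 s × 1.12 = 12862.6 Mb
Total: 209656.8 Mb = 26207.1 MB.
= 26.21 GB.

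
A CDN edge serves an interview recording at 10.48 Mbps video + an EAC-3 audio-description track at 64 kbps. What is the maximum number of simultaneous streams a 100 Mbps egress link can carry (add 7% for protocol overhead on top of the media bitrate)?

8

Audio: 64 kbps = 0.064 Mbps.
Per-viewer media rate: 10.544 Mbps.
On the wire with 7% overhead: 11.282 Mbps.
100 Mbps = 100.0 Mbps; 100.0 / 11.282 = 8.86 → 8 viewers.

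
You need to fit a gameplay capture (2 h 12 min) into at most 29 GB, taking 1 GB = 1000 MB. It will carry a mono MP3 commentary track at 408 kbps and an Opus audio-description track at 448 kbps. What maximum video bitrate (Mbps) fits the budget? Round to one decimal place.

Budget: 29 GB = 232000.0 Mb.
2 h 12 min = 132 min = 7920 s
Total bitrate budget: 232000.0 Mb / 7920 s = 29.293 Mbps.
Audio total: 408 + 448 = 856 kbps = 0.856 Mbps.
Video: 29.293 − 0.856 = 28.437 Mbps.

28.4 Mbps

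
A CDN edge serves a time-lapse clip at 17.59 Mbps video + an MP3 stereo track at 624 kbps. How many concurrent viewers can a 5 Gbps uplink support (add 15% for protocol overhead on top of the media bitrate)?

Audio: 624 kbps = 0.624 Mbps.
Per-viewer media rate: 18.214 Mbps.
On the wire with 15% overhead: 20.946 Mbps.
5 Gbps = 5,000 Mbps; 5,000 / 20.946 = 238.71 → 238 viewers.

238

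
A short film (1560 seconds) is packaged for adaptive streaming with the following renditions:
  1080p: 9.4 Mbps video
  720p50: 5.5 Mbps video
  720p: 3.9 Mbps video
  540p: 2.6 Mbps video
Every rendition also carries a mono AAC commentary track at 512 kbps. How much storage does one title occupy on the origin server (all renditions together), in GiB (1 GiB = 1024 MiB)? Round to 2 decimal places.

Audio: 512 kbps = 0.512 Mbps.
Sum of rendition bitrates: (9.4+0.512) + (5.5+0.512) + (3.9+0.512) + (2.6+0.512) = 23.448 Mbps.
× 1560 s = 36,579 Mb = 4,572 MB = 4.258 GiB.

4.26 GiB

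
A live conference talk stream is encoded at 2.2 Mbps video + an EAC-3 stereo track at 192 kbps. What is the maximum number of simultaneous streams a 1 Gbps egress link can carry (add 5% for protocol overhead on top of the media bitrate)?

Audio: 192 kbps = 0.192 Mbps.
Per-viewer media rate: 2.392 Mbps.
On the wire with 5% overhead: 2.512 Mbps.
1 Gbps = 1,000 Mbps; 1,000 / 2.512 = 398.15 → 398 viewers.

398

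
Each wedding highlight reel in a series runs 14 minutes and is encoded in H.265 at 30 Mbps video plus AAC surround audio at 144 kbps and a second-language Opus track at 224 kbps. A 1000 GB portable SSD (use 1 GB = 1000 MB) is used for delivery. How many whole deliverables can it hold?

14 min = 840 s
Audio total: 144 + 224 = 368 kbps = 0.368 Mbps.
Total bitrate: 30.368 Mbps.
Per item: 30.368 Mbps × 840 s = 25,509 Mb = 3,189 MB.
Capacity: 1000 GB = 8,000,000 Mb; 313.61 items → 313 complete.

313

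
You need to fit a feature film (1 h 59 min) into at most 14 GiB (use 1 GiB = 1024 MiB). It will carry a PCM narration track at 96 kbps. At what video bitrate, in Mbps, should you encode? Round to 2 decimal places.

16.75 Mbps

Budget: 14 GiB = 120259.1 Mb.
1 h 59 min = 119 min = 7140 s
Total bitrate budget: 120259.1 Mb / 7140 s = 16.843 Mbps.
Audio: 96 kbps = 0.096 Mbps.
Video: 16.843 − 0.096 = 16.747 Mbps.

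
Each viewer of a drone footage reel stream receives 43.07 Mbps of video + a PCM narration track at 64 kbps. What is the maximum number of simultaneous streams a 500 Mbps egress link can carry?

11

Audio: 64 kbps = 0.064 Mbps.
Per-viewer media rate: 43.134 Mbps.
500 Mbps = 500.0 Mbps; 500.0 / 43.134 = 11.59 → 11 viewers.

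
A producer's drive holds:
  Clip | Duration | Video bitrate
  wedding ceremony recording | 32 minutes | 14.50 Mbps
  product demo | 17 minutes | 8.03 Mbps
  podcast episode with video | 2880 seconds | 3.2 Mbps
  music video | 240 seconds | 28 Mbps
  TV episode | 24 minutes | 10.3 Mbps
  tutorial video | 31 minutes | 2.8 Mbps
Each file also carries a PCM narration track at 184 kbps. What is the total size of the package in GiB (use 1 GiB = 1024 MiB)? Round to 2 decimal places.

8.58 GiB

Audio: 184 kbps = 0.184 Mbps.
wedding ceremony recording: 14.684 Mbps × 1920 s = 28193.3 Mb
product demo: 8.214 Mbps × 1020 s = 8378.3 Mb
podcast episode with video: 3.384 Mbps × 2880 s = 9745.9 Mb
music video: 28.184 Mbps × 240 s = 6764.2 Mb
TV episode: 10.484 Mbps × 1440 s = 15097.0 Mb
tutorial video: 2.984 Mbps × 1860 s = 5550.2 Mb
Total: 73728.8 Mb = 9216.1 MB.
= 8.583 GiB.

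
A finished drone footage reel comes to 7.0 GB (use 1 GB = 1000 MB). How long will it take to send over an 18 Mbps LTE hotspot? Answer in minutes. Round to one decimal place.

File: 7.0 GB = 56000.0 Mb.
At 18 Mbps: 56000.0 / 18 = 3111.1 s ≈ 51.9 minutes.

51.9 minutes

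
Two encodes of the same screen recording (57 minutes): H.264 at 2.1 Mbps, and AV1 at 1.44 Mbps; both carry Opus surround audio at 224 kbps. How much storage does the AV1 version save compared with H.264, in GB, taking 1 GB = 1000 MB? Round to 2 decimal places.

57 min = 3420 s
Audio: 224 kbps = 0.224 Mbps.
H.264: 2.324 Mbps × 3420 s = 7948.1 Mb = 0.994 GB.
AV1: 1.664 Mbps × 3420 s = 5690.9 Mb = 0.711 GB.
Saving: 0.994 − 0.711 = 0.282 GB.

0.28 GB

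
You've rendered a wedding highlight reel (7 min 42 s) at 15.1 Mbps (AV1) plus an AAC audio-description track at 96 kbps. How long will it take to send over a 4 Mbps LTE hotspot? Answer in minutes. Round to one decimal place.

29.3 minutes

7 min 42 s = 462 s
Audio: 96 kbps = 0.096 Mbps.
Total bitrate: 15.196 Mbps.
File: 15.196 Mbps × 462 s = 7020.6 Mb.
At 4 Mbps: 7020.6 / 4 = 1755.1 s ≈ 29.3 minutes.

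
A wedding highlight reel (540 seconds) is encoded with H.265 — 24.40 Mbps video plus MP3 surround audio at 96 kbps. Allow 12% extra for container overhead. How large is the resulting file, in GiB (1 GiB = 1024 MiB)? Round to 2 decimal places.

Audio: 96 kbps = 0.096 Mbps.
Total bitrate: 24.40 + 0.096 = 24.496 Mbps.
Stream data: 24.496 Mbps × 540 s = 13227.8 Mb.
With 12% container overhead: ×1.12.
14,815 Mb = 1,851,897,600 bytes ÷ 1,073,741,824 = 1.725 GiB.

1.72 GiB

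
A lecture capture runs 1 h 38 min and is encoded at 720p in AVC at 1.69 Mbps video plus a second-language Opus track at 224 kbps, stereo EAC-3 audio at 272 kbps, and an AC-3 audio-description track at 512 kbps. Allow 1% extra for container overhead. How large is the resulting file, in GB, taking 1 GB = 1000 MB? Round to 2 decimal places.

1 h 38 min = 98 min = 5880 s
Audio total: 224 + 272 + 512 = 1008 kbps = 1.008 Mbps.
Total bitrate: 1.69 + 1.008 = 2.698 Mbps.
Stream data: 2.698 Mbps × 5880 s = 15864.2 Mb.
With 1% container overhead: ×1.01.
16,023 Mb ÷ 8 = 2,003 MB → 2.003 GB.

2.00 GB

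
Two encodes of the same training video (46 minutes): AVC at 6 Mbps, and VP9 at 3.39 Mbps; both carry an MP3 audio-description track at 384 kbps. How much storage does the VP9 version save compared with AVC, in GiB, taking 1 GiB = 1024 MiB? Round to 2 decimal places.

0.84 GiB

46 min = 2760 s
Audio: 384 kbps = 0.384 Mbps.
AVC: 6.384 Mbps × 2760 s = 17619.8 Mb = 2.051 GiB.
VP9: 3.774 Mbps × 2760 s = 10416.2 Mb = 1.213 GiB.
Saving: 2.051 − 1.213 = 0.839 GiB.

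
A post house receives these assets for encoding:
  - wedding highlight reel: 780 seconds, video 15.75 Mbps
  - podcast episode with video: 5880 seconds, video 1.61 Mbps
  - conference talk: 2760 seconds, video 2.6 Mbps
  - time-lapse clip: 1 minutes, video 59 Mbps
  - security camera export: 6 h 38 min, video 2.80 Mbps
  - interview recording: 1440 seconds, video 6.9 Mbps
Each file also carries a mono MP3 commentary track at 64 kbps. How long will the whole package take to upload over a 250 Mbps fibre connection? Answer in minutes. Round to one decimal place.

7.4 minutes

Audio: 64 kbps = 0.064 Mbps.
wedding highlight reel: 15.814 Mbps × 780 s = 12334.9 Mb
podcast episode with video: 1.674 Mbps × 5880 s = 9843.1 Mb
conference talk: 2.664 Mbps × 2760 s = 7352.6 Mb
time-lapse clip: 59.064 Mbps × 60 s = 3543.8 Mb
security camera export: 2.864 Mbps × 23880 s = 68392.3 Mb
interview recording: 6.964 Mbps × 1440 s = 10028.2 Mb
Total: 111495.0 Mb = 13936.9 MB.
At 250 Mbps: 111495.0 / 250 = 446 s ≈ 7.43 minutes.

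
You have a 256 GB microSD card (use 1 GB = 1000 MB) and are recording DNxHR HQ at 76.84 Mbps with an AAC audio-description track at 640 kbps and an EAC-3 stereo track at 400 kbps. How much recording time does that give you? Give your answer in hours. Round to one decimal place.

7.3 hours

Audio total: 640 + 400 = 1040 kbps = 1.040 Mbps.
Total bitrate: 76.84 + 1.040 = 77.880 Mbps.
Capacity: 256 GB = 2,048,000 Mb.
Recording time: 2,048,000 / 77.880 = 26,297 s ≈ 7.30 hours.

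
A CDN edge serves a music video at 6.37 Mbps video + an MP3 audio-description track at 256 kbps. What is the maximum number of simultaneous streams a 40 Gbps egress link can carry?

Audio: 256 kbps = 0.256 Mbps.
Per-viewer media rate: 6.626 Mbps.
40 Gbps = 40,000 Mbps; 40,000 / 6.626 = 6036.82 → 6036 viewers.

6036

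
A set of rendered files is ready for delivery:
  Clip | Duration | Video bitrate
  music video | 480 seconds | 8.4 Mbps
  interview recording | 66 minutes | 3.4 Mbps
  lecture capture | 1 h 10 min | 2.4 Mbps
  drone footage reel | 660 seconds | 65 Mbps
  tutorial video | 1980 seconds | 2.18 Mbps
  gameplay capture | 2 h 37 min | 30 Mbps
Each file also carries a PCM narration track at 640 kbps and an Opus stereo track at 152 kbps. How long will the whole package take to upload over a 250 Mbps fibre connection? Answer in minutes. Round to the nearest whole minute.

Audio total: 640 + 152 = 792 kbps = 0.792 Mbps.
music video: 9.192 Mbps × 480 s = 4412.2 Mb
interview recording: 4.192 Mbps × 3960 s = 16600.3 Mb
lecture capture: 3.192 Mbps × 4200 s = 13406.4 Mb
drone footage reel: 65.792 Mbps × 660 s = 43422.7 Mb
tutorial video: 2.972 Mbps × 1980 s = 5884.6 Mb
gameplay capture: 30.792 Mbps × 9420 s = 290060.6 Mb
Total: 373786.8 Mb = 46723.3 MB.
At 250 Mbps: 373786.8 / 250 = 1495 s ≈ 24.9 minutes.

25 minutes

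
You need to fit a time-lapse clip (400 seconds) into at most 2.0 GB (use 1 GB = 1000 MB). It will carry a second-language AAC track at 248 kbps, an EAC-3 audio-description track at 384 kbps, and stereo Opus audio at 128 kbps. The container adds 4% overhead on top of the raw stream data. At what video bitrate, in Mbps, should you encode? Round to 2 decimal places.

37.70 Mbps

Budget: 2.0 GB = 16000.0 Mb.
Stream payload after overhead: 16000.0 / 1.04 = 15384.6 Mb.
Total bitrate budget: 15384.6 Mb / 400 s = 38.462 Mbps.
Audio total: 248 + 384 + 128 = 760 kbps = 0.760 Mbps.
Video: 38.462 − 0.760 = 37.702 Mbps.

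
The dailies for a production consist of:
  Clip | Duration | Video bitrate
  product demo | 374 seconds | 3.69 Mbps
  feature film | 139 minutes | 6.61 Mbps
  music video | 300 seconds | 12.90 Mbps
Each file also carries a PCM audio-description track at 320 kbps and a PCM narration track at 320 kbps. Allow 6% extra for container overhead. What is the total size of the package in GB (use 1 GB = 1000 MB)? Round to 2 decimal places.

8.76 GB

Audio total: 320 + 320 = 640 kbps = 0.640 Mbps.
product demo: 4.330 Mbps × 374 s × 1.06 = 1716.6 Mb
feature film: 7.250 Mbps × 8340 s × 1.06 = 64092.9 Mb
music video: 13.540 Mbps × 300 s × 1.06 = 4305.7 Mb
Total: 70115.2 Mb = 8764.4 MB.
= 8.764 GB.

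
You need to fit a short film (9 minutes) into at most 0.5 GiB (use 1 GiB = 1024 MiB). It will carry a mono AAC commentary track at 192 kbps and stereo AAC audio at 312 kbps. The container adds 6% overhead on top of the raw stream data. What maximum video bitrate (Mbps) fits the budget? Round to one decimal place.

7.0 Mbps

Budget: 0.5 GiB = 4295.0 Mb.
Stream payload after overhead: 4295.0 / 1.06 = 4051.9 Mb.
9 min = 540 s
Total bitrate budget: 4051.9 Mb / 540 s = 7.503 Mbps.
Audio total: 192 + 312 = 504 kbps = 0.504 Mbps.
Video: 7.503 − 0.504 = 6.999 Mbps.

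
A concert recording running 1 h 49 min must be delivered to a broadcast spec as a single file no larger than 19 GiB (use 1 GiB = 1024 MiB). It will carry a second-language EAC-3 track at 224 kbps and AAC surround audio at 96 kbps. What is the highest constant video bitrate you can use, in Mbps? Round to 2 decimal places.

24.64 Mbps

Budget: 19 GiB = 163208.8 Mb.
1 h 49 min = 109 min = 6540 s
Total bitrate budget: 163208.8 Mb / 6540 s = 24.955 Mbps.
Audio total: 224 + 96 = 320 kbps = 0.320 Mbps.
Video: 24.955 − 0.320 = 24.635 Mbps.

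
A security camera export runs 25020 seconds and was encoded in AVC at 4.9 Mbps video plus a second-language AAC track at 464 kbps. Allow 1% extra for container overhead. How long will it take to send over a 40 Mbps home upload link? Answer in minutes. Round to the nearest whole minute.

Audio: 464 kbps = 0.464 Mbps.
Total bitrate: 5.364 Mbps.
File: 5.364 Mbps × 25020 s = 134207.3 Mb.
With 1% container overhead: ×1.01. → 135549.4 Mb.
At 40 Mbps: 135549.4 / 40 = 3388.7 s ≈ 56.5 minutes.

56 minutes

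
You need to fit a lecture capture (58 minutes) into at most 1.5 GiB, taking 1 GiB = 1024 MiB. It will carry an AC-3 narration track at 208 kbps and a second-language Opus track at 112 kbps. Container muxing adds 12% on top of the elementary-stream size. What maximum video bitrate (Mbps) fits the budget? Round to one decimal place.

Budget: 1.5 GiB = 12884.9 Mb.
Stream payload after overhead: 12884.9 / 1.12 = 11504.4 Mb.
58 min = 3480 s
Total bitrate budget: 11504.4 Mb / 3480 s = 3.306 Mbps.
Audio total: 208 + 112 = 320 kbps = 0.320 Mbps.
Video: 3.306 − 0.320 = 2.986 Mbps.

3.0 Mbps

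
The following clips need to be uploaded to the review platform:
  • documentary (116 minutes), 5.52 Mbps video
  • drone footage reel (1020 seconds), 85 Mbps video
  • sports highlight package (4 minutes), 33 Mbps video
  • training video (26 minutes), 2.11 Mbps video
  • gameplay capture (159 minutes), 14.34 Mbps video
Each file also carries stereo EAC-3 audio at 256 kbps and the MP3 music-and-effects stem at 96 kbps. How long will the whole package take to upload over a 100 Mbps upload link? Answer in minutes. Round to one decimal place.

46.7 minutes

Audio total: 256 + 96 = 352 kbps = 0.352 Mbps.
documentary: 5.872 Mbps × 6960 s = 40869.1 Mb
drone footage reel: 85.352 Mbps × 1020 s = 87059.0 Mb
sports highlight package: 33.352 Mbps × 240 s = 8004.5 Mb
training video: 2.462 Mbps × 1560 s = 3840.7 Mb
gameplay capture: 14.692 Mbps × 9540 s = 140161.7 Mb
Total: 279935.0 Mb = 34991.9 MB.
At 100 Mbps: 279935.0 / 100 = 2799 s ≈ 46.7 minutes.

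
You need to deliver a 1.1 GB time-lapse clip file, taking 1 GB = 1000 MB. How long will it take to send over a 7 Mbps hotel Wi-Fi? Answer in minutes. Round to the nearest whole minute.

21 minutes

File: 1.1 GB = 8800.0 Mb.
At 7 Mbps: 8800.0 / 7 = 1257.1 s ≈ 21 minutes.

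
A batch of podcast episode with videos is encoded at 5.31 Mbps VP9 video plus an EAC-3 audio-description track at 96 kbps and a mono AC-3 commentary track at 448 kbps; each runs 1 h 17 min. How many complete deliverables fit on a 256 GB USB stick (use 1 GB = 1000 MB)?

1 h 17 min = 77 min = 4620 s
Audio total: 96 + 448 = 544 kbps = 0.544 Mbps.
Total bitrate: 5.854 Mbps.
Per item: 5.854 Mbps × 4620 s = 27,045 Mb = 3,381 MB.
Capacity: 256 GB = 2,048,000 Mb; 75.72 items → 75 complete.

75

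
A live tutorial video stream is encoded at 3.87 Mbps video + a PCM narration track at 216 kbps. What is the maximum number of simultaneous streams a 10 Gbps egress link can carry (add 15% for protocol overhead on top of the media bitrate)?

2128

Audio: 216 kbps = 0.216 Mbps.
Per-viewer media rate: 4.086 Mbps.
On the wire with 15% overhead: 4.699 Mbps.
10 Gbps = 10,000 Mbps; 10,000 / 4.699 = 2128.16 → 2128 viewers.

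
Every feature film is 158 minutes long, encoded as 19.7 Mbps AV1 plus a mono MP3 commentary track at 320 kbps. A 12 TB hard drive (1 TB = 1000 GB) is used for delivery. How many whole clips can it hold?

505

158 min = 9480 s
Audio: 320 kbps = 0.320 Mbps.
Total bitrate: 20.020 Mbps.
Per item: 20.020 Mbps × 9480 s = 189,790 Mb = 23,724 MB.
Capacity: 12 TB = 96,000,000 Mb; 505.82 items → 505 complete.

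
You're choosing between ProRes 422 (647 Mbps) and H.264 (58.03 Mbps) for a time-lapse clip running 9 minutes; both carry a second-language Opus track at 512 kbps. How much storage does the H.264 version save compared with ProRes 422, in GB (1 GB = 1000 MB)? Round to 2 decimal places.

9 min = 540 s
Audio: 512 kbps = 0.512 Mbps.
ProRes 422: 647.512 Mbps × 540 s = 349656.5 Mb = 43.707 GB.
H.264: 58.542 Mbps × 540 s = 31612.7 Mb = 3.952 GB.
Saving: 43.707 − 3.952 = 39.755 GB.

39.76 GB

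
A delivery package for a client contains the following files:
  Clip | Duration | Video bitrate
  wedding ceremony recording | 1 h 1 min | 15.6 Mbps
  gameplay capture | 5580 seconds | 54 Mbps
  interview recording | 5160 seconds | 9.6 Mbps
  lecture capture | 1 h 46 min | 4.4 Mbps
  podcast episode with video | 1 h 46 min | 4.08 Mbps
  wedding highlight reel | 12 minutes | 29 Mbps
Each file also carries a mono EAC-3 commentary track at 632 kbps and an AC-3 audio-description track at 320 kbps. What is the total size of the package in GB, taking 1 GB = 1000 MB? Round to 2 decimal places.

63.66 GB

Audio total: 632 + 320 = 952 kbps = 0.952 Mbps.
wedding ceremony recording: 16.552 Mbps × 3660 s = 60580.3 Mb
gameplay capture: 54.952 Mbps × 5580 s = 306632.2 Mb
interview recording: 10.552 Mbps × 5160 s = 54448.3 Mb
lecture capture: 5.352 Mbps × 6360 s = 34038.7 Mb
podcast episode with video: 5.032 Mbps × 6360 s = 32003.5 Mb
wedding highlight reel: 29.952 Mbps × 720 s = 21565.4 Mb
Total: 509268.5 Mb = 63658.6 MB.
= 63.66 GB.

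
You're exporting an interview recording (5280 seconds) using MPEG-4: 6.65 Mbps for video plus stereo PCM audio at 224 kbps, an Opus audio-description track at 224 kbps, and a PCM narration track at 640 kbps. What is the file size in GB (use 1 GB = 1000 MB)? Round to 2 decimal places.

Audio total: 224 + 224 + 640 = 1088 kbps = 1.088 Mbps.
Total bitrate: 6.65 + 1.088 = 7.738 Mbps.
Stream data: 7.738 Mbps × 5280 s = 40856.6 Mb.
40,857 Mb ÷ 8 = 5,107 MB → 5.107 GB.

5.11 GB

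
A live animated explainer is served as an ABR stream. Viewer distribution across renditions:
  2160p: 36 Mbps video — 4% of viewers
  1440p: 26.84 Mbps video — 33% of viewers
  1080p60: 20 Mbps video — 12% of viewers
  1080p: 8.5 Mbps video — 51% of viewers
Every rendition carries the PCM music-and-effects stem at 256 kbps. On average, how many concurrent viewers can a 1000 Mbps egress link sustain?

57

Audio: 256 kbps = 0.256 Mbps.
Average per-viewer bitrate: 0.04×36.256 + 0.33×27.096 + 0.12×20.256 + 0.51×8.756 = 17.288 Mbps.
1000 Mbps = 1,000 Mbps; 1,000 / 17.288 = 57.84 → 57.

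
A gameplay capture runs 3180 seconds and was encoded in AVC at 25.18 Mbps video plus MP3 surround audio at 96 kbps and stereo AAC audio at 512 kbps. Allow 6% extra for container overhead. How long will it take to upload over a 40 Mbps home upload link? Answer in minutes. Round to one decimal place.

Audio total: 96 + 512 = 608 kbps = 0.608 Mbps.
Total bitrate: 25.788 Mbps.
File: 25.788 Mbps × 3180 s = 82005.8 Mb.
With 6% container overhead: ×1.06. → 86926.2 Mb.
At 40 Mbps: 86926.2 / 40 = 2173.2 s ≈ 36.2 minutes.

36.2 minutes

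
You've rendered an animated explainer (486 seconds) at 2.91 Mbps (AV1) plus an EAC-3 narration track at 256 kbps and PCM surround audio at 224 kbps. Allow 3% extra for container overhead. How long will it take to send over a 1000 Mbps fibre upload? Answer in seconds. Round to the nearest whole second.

Audio total: 256 + 224 = 480 kbps = 0.480 Mbps.
Total bitrate: 3.390 Mbps.
File: 3.390 Mbps × 486 s = 1647.5 Mb.
With 3% container overhead: ×1.03. → 1697.0 Mb.
At 1000 Mbps: 1697.0 / 1000 = 1.7 s ≈ 1.7 seconds.

2 seconds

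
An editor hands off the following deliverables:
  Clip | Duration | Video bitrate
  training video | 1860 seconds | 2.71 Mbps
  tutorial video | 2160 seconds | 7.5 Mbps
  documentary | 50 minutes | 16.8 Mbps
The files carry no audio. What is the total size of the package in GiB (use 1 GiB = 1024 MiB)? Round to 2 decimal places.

training video: 2.710 Mbps × 1860 s = 5040.6 Mb
tutorial video: 7.500 Mbps × 2160 s = 16200.0 Mb
documentary: 16.800 Mbps × 3000 s = 50400.0 Mb
Total: 71640.6 Mb = 8955.1 MB.
= 8.340 GiB.

8.34 GiB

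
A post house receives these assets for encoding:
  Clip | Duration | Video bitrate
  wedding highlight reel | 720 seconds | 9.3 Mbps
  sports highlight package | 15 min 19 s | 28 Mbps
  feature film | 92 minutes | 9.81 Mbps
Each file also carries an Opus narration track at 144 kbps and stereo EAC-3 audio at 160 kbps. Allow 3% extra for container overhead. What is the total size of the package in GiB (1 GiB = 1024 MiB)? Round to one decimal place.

Audio total: 144 + 160 = 304 kbps = 0.304 Mbps.
wedding highlight reel: 9.604 Mbps × 720 s × 1.03 = 7122.3 Mb
sports highlight package: 28.304 Mbps × 919 s × 1.03 = 26791.7 Mb
feature film: 10.114 Mbps × 5520 s × 1.03 = 57504.2 Mb
Total: 91418.2 Mb = 11427.3 MB.
= 10.64 GiB.

10.6 GiB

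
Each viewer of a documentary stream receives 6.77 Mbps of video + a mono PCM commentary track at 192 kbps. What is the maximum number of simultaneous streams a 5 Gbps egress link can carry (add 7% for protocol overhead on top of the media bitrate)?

671

Audio: 192 kbps = 0.192 Mbps.
Per-viewer media rate: 6.962 Mbps.
On the wire with 7% overhead: 7.449 Mbps.
5 Gbps = 5,000 Mbps; 5,000 / 7.449 = 671.20 → 671 viewers.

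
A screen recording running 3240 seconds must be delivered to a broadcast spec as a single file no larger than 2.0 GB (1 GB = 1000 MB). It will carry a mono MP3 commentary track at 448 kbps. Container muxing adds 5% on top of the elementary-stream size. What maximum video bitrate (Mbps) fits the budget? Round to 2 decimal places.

Budget: 2.0 GB = 16000.0 Mb.
Stream payload after overhead: 16000.0 / 1.05 = 15238.1 Mb.
Total bitrate budget: 15238.1 Mb / 3240 s = 4.703 Mbps.
Audio: 448 kbps = 0.448 Mbps.
Video: 4.703 − 0.448 = 4.255 Mbps.

4.26 Mbps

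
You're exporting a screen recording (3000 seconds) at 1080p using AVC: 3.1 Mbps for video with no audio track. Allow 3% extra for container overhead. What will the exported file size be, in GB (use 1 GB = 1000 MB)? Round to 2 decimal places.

1.20 GB

Total bitrate: 3.1 Mbps.
Stream data: 3.100 Mbps × 3000 s = 9300.0 Mb.
With 3% container overhead: ×1.03.
9,579 Mb ÷ 8 = 1,197 MB → 1.197 GB.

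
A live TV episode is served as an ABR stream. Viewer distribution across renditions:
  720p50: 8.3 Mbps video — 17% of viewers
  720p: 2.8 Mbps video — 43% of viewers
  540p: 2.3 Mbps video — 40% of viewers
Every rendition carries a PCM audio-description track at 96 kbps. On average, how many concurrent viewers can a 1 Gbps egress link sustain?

275

Audio: 96 kbps = 0.096 Mbps.
Average per-viewer bitrate: 0.17×8.396 + 0.43×2.896 + 0.40×2.396 = 3.631 Mbps.
1 Gbps = 1,000 Mbps; 1,000 / 3.631 = 275.41 → 275.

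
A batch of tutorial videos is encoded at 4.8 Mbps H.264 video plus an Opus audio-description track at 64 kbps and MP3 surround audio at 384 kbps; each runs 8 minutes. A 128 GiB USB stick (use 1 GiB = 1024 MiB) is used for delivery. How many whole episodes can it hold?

8 min = 480 s
Audio total: 64 + 384 = 448 kbps = 0.448 Mbps.
Total bitrate: 5.248 Mbps.
Per item: 5.248 Mbps × 480 s = 2,519 Mb = 314.9 MB.
Capacity: 128 GiB = 1,099,512 Mb; 436.48 items → 436 complete.

436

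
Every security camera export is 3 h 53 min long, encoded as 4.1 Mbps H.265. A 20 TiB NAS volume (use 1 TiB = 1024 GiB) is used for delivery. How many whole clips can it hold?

3069

3 h 53 min = 233 min = 13980 s
Per item: 4.100 Mbps × 13980 s = 57,318 Mb = 7,165 MB.
Capacity: 20 TiB = 175,921,860 Mb; 3069.23 items → 3069 complete.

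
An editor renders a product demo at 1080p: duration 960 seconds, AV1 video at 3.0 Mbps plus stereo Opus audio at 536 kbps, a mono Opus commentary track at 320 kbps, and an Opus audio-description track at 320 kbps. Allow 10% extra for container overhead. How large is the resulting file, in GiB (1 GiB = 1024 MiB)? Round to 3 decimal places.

0.513 GiB

Audio total: 536 + 320 + 320 = 1176 kbps = 1.176 Mbps.
Total bitrate: 3.0 + 1.176 = 4.176 Mbps.
Stream data: 4.176 Mbps × 960 s = 4009.0 Mb.
With 10% container overhead: ×1.10.
4,410 Mb = 551,232,000 bytes ÷ 1,073,741,824 = 0.5134 GiB.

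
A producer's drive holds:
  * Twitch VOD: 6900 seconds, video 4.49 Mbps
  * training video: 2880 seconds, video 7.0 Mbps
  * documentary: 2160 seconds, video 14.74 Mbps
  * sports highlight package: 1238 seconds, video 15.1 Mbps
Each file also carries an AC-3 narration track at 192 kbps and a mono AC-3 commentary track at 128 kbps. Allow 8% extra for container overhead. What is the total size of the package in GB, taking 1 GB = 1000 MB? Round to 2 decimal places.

Audio total: 192 + 128 = 320 kbps = 0.320 Mbps.
Twitch VOD: 4.810 Mbps × 6900 s × 1.08 = 35844.1 Mb
training video: 7.320 Mbps × 2880 s × 1.08 = 22768.1 Mb
documentary: 15.060 Mbps × 2160 s × 1.08 = 35132.0 Mb
sports highlight package: 15.420 Mbps × 1238 s × 1.08 = 20617.2 Mb
Total: 114361.4 Mb = 14295.2 MB.
= 14.30 GB.

14.30 GB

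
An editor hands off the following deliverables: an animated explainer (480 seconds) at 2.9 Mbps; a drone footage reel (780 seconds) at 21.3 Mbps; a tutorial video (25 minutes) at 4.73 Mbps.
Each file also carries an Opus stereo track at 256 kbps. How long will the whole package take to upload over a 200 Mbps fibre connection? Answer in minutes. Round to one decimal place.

Audio: 256 kbps = 0.256 Mbps.
animated explainer: 3.156 Mbps × 480 s = 1514.9 Mb
drone footage reel: 21.556 Mbps × 780 s = 16813.7 Mb
tutorial video: 4.986 Mbps × 1500 s = 7479.0 Mb
Total: 25807.6 Mb = 3225.9 MB.
At 200 Mbps: 25807.6 / 200 = 129 s ≈ 2.15 minutes.

2.2 minutes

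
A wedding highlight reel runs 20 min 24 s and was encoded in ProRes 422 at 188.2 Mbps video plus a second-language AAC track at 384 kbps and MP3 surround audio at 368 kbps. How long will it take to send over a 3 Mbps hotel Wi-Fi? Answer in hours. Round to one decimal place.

20 min 24 s = 1224 s
Audio total: 384 + 368 = 752 kbps = 0.752 Mbps.
Total bitrate: 188.952 Mbps.
File: 188.952 Mbps × 1224 s = 231277.2 Mb.
At 3 Mbps: 231277.2 / 3 = 77092.4 s ≈ 21.4 hours.

21.4 hours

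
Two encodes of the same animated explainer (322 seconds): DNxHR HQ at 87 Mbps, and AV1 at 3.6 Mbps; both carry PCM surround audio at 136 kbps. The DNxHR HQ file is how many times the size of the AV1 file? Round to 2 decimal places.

Audio: 136 kbps = 0.136 Mbps.
DNxHR HQ: 87.136 Mbps × 322 s = 28057.8 Mb = 3.507 GB.
AV1: 3.736 Mbps × 322 s = 1203.0 Mb = 0.150 GB.
Ratio: 3.507 / 0.150 = 23.323.

23.32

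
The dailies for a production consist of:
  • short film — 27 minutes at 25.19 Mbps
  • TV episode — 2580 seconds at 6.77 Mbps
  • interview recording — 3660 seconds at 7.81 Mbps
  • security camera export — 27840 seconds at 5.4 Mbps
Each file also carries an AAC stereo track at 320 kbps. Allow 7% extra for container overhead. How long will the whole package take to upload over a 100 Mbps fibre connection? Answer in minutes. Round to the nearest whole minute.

44 minutes

Audio: 320 kbps = 0.320 Mbps.
short film: 25.510 Mbps × 1620 s × 1.07 = 44219.0 Mb
TV episode: 7.090 Mbps × 2580 s × 1.07 = 19572.7 Mb
interview recording: 8.130 Mbps × 3660 s × 1.07 = 31838.7 Mb
security camera export: 5.720 Mbps × 27840 s × 1.07 = 170391.9 Mb
Total: 266022.3 Mb = 33252.8 MB.
At 100 Mbps: 266022.3 / 100 = 2660 s ≈ 44.3 minutes.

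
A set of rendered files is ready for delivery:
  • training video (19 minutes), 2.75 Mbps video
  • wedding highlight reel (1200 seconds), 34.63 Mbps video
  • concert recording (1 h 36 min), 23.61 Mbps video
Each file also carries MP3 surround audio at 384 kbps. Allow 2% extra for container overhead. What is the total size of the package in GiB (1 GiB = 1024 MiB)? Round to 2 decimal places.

21.82 GiB

Audio: 384 kbps = 0.384 Mbps.
training video: 3.134 Mbps × 1140 s × 1.02 = 3644.2 Mb
wedding highlight reel: 35.014 Mbps × 1200 s × 1.02 = 42857.1 Mb
concert recording: 23.994 Mbps × 5760 s × 1.02 = 140969.5 Mb
Total: 187470.9 Mb = 23433.9 MB.
= 21.82 GiB.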